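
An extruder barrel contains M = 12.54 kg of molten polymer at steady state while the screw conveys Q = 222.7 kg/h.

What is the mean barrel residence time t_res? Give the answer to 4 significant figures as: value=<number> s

Throughput in SI: Q_s = 222.7 kg/h ÷ 3600 s/h = 0.0618611 kg/s
t_res = M / Q_s = 12.54 ÷ 0.0618611 = 202.712 s

value=202.7 s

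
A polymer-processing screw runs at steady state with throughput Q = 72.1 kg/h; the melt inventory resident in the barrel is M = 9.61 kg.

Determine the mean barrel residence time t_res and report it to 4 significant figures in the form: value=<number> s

Throughput in SI: Q_s = 72.1 kg/h ÷ 3600 s/h = 0.0200278 kg/s
t_res = M / Q_s = 9.61 ÷ 0.0200278 = 479.834 s

value=479.8 s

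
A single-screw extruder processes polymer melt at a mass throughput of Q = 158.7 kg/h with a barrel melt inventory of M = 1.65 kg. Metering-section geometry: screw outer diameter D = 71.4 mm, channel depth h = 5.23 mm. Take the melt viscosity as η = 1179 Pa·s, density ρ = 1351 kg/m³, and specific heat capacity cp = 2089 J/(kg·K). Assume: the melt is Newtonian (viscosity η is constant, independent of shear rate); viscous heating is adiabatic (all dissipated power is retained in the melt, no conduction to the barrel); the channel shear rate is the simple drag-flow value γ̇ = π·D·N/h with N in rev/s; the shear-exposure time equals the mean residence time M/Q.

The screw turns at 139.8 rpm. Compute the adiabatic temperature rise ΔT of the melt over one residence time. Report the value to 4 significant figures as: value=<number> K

value=156.1 K

Q_s = Q / 3600 = 158.7 / 3600 = 0.0440833 kg/s
t_res = M / Q_s = 1.65 / 0.0440833 = 37.4291 s
Convert to SI: D = 0.0714 m, h = 0.00523 m, N = 139.8/60 = 2.33 rev/s
Shear rate: γ̇ = πDN/h = π·0.0714·2.33/0.00523 = 99.9315 s⁻¹
ΔT = η·γ̇²·t_res/(ρ·cp) = [1179 × 99.9315² × 37.4291] / [1351 × 2089] = 156.147 K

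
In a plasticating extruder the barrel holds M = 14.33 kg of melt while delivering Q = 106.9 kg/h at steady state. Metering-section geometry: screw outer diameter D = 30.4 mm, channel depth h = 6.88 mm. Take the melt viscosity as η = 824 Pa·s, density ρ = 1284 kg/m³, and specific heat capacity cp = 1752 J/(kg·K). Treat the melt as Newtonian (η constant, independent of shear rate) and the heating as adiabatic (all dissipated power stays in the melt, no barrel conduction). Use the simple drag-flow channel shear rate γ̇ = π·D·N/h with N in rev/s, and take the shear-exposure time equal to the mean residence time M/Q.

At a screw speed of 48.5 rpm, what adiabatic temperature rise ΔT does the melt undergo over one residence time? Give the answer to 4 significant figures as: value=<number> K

value=22.26 K

Q_s = Q / 3600 = 106.9 / 3600 = 0.0296944 kg/s
t_res = M / Q_s = 14.33 / 0.0296944 = 482.582 s
D = 30.4 mm = 0.0304 m;  h = 6.88 mm = 0.00688 m;  N = 48.5 rpm / 60 = 0.808333 rev/s
γ̇ = π·D·N / h = π · 0.0304 · 0.808333 / 0.00688 = 11.2208 s⁻¹
ΔT = η·γ̇²·t_res/(ρ·cp) = [824 × 11.2208² × 482.582] / [1284 × 1752] = 22.2562 K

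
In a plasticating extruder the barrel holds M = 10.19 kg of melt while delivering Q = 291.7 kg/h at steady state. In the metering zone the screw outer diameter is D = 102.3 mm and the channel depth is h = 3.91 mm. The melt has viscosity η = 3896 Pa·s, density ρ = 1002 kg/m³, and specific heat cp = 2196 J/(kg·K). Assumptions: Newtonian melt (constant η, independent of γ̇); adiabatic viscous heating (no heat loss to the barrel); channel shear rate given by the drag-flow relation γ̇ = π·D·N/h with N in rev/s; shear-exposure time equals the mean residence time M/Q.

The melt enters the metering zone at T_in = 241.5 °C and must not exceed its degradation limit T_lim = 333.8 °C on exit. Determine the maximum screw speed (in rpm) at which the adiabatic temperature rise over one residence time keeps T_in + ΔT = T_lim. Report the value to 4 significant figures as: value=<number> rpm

Convert throughput: Q = 291.7 kg/h = 291.7/3600 = 0.0810278 kg/s
t_res = M / Q_s = 10.19 / 0.0810278 = 125.759 s
Geometry in SI: D = 102.3 mm → 0.1023 m, h = 3.91 mm → 0.00391 m
Allowable rise: ΔT_a = T_lim − T_in = 333.8 − 241.5 = 92.3 K
γ̇_max² = ΔT_a·ρ·cp / (η·t_res) = [92.3 × 1002 × 2196] / [3896 × 125.759] = 414.517 s⁻²
γ̇_max = sqrt(414.517) = 20.3597 s⁻¹
N_max = γ̇_max h / (πD) = 20.3597·0.00391/(π·0.1023) = 0.247698 rev/s → ×60 = 14.8619 rpm

value=14.86 rpm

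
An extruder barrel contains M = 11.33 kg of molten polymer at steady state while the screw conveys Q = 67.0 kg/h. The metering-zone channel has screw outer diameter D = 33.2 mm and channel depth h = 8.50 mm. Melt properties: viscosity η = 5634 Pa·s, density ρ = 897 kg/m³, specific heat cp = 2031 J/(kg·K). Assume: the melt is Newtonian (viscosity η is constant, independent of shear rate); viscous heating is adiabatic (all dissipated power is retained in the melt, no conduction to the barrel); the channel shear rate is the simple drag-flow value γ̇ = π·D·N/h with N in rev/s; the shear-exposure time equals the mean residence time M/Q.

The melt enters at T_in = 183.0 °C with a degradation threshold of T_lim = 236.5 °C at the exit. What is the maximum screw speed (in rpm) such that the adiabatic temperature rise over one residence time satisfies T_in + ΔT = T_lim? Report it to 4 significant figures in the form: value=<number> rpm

Convert throughput: Q = 67.0 kg/h = 67.0/3600 = 0.0186111 kg/s
t_res = M / Q_s = 11.33 / 0.0186111 = 608.776 s
Convert to metres: D = 0.0332 m, h = 0.0085 m
ΔT_a = T_lim − T_in = 236.5 − 183.0 = 53.5 K
Invert ΔT = ηγ̇²t_res/(ρcp) for γ̇: γ̇_max² = ΔT_a ρ cp / (η t_res) = 53.5·897·2031 / (5634·608.776) = 28.4172 s⁻²
γ̇_max = sqrt(28.4172) = 5.33078 s⁻¹
Solve γ̇ = πDN/h for N: N_max = γ̇_max·h/(π·D) = 5.33078 × 0.0085 / (π × 0.0332) = 0.434432 rev/s = 26.0659 rpm

value=26.07 rpm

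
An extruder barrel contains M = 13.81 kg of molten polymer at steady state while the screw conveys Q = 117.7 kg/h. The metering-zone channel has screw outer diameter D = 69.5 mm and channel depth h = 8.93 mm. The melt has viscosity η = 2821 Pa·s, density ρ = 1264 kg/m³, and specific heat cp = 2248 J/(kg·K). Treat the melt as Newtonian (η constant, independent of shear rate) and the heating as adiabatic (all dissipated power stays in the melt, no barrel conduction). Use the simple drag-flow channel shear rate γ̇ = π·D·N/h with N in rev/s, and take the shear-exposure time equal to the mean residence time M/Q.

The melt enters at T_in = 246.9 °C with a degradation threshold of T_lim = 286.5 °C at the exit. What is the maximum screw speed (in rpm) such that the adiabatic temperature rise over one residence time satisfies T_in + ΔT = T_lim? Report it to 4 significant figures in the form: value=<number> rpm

value=23.85 rpm

Convert throughput: Q = 117.7 kg/h = 117.7/3600 = 0.0326944 kg/s
Mean residence time: t_res = M/Q_s = 13.81 kg / 0.0326944 kg/s = 422.396 s
Geometry in SI: D = 69.5 mm → 0.0695 m, h = 8.93 mm → 0.00893 m
ΔT_a = T_lim − T_in = 286.5 − 246.9 = 39.6 K
γ̇_max² = ΔT_a·ρ·cp / (η·t_res) = [39.6 × 1264 × 2248] / [2821 × 422.396] = 94.4313 s⁻²
γ̇_max = √94.4313 = 9.71757 s⁻¹
N_max = γ̇_max·h / (π·D) = 9.71757 · 0.00893 / (π · 0.0695) = 0.397443 rev/s = 23.8466 rpm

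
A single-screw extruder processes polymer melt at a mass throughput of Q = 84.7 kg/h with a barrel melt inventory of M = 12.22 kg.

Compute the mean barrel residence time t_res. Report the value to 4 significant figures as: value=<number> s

Throughput in SI: Q_s = 84.7 kg/h ÷ 3600 s/h = 0.0235278 kg/s
t_res = M / Q_s = 12.22 / 0.0235278 = 519.386 s

value=519.4 s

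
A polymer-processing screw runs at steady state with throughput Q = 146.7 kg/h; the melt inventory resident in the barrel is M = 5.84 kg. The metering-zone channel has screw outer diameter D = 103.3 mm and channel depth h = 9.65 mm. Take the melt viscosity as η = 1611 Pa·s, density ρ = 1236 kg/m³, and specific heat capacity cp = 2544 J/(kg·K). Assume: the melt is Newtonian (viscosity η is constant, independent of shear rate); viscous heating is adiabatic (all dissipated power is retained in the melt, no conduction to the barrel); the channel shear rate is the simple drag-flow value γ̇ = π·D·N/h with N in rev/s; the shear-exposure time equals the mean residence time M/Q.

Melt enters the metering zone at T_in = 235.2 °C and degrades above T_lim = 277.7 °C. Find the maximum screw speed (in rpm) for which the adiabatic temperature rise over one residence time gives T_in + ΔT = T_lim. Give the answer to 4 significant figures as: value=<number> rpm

value=42.92 rpm

Convert throughput: Q = 146.7 kg/h = 146.7/3600 = 0.04075 kg/s
t_res = M / Q_s = 5.84 ÷ 0.04075 = 143.313 s
Geometry in SI: D = 103.3 mm → 0.1033 m, h = 9.65 mm → 0.00965 m
Allowable rise: ΔT_a = T_lim − T_in = 277.7 − 235.2 = 42.5 K
γ̇_max² = ΔT_a·ρ·cp/(η·t_res) = 42.5·1236·2544/(1611·143.313) = 578.82 s⁻²
γ̇_max = sqrt(578.82) = 24.0587 s⁻¹
Solve γ̇ = πDN/h for N: N_max = γ̇_max·h/(π·D) = 24.0587 × 0.00965 / (π × 0.1033) = 0.7154 rev/s = 42.924 rpm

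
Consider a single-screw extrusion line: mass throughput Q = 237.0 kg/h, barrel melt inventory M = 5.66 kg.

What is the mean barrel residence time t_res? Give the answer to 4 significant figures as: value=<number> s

value=85.97 s

Throughput in SI: Q_s = 237.0 kg/h ÷ 3600 s/h = 0.0658333 kg/s
t_res = M / Q_s = 5.66 / 0.0658333 = 85.9747 s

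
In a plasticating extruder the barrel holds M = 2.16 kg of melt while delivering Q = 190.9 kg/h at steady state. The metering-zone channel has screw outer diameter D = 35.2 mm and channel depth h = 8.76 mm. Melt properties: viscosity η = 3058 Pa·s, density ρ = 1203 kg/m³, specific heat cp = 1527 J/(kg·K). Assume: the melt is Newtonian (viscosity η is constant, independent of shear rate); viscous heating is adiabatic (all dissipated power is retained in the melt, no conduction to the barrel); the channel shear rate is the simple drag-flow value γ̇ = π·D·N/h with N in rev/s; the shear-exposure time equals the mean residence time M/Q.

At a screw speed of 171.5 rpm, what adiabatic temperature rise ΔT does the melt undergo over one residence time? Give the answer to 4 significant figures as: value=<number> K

Throughput in SI: Q_s = 190.9 kg/h ÷ 3600 s/h = 0.0530278 kg/s
t_res = M / Q_s = 2.16 ÷ 0.0530278 = 40.7334 s
D = 35.2 mm = 0.0352 m;  h = 8.76 mm = 0.00876 m;  N = 171.5 rpm / 60 = 2.85833 rev/s
γ̇ = π·D·N / h = π · 0.0352 · 2.85833 / 0.00876 = 36.0829 s⁻¹
ΔT = η·γ̇²·t_res / (ρ·cp) = 3058 · (36.0829)² · 40.7334 / (1203 · 1527) = 88.2848 K

value=88.28 K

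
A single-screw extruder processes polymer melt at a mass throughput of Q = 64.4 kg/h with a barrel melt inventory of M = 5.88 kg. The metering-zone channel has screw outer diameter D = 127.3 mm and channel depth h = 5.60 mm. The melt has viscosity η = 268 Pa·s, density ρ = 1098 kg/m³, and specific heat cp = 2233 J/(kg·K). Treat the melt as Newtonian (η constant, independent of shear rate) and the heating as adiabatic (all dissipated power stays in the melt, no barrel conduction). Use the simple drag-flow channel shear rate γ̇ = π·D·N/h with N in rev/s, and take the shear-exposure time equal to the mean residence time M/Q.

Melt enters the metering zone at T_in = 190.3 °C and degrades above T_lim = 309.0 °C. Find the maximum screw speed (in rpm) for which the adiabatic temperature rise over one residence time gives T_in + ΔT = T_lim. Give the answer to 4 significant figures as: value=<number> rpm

value=48.29 rpm

Q_s = Q / 3600 = 64.4 / 3600 = 0.0178889 kg/s
t_res = M / Q_s = 5.88 / 0.0178889 = 328.696 s
D = 127.3 mm = 0.1273 m;  h = 5.60 mm = 0.0056 m
ΔT_a = T_lim − T_in = 309.0 − 190.3 = 118.7 K
γ̇_max² = ΔT_a·ρ·cp/(η·t_res) = 118.7·1098·2233/(268·328.696) = 3303.79 s⁻²
γ̇_max = sqrt(3303.79) = 57.4786 s⁻¹
Solve γ̇ = πDN/h for N: N_max = γ̇_max·h/(π·D) = 57.4786 × 0.0056 / (π × 0.1273) = 0.804852 rev/s = 48.2911 rpm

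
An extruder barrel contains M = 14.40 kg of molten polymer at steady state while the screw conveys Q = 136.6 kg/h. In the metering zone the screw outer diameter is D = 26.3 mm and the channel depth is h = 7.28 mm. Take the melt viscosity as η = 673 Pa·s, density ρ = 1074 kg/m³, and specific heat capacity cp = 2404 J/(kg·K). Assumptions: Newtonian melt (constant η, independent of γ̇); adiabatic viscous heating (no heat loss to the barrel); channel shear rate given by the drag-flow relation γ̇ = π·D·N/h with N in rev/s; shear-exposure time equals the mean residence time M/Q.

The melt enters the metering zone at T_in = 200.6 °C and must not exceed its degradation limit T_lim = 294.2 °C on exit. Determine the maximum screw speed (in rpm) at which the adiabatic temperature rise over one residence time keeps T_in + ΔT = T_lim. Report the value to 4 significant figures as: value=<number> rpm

Q_s = Q / 3600 = 136.6 / 3600 = 0.0379444 kg/s
t_res = M / Q_s = 14.40 / 0.0379444 = 379.502 s
D = 26.3 mm = 0.0263 m;  h = 7.28 mm = 0.00728 m
ΔT_a = T_lim − T_in = 294.2 − 200.6 = 93.6 K
γ̇_max² = ΔT_a·ρ·cp / (η·t_res) = [93.6 × 1074 × 2404] / [673 × 379.502] = 946.205 s⁻²
γ̇_max = √946.205 = 30.7604 s⁻¹
Solve γ̇ = πDN/h for N: N_max = γ̇_max·h/(π·D) = 30.7604 × 0.00728 / (π × 0.0263) = 2.71031 rev/s = 162.618 rpm

value=162.6 rpm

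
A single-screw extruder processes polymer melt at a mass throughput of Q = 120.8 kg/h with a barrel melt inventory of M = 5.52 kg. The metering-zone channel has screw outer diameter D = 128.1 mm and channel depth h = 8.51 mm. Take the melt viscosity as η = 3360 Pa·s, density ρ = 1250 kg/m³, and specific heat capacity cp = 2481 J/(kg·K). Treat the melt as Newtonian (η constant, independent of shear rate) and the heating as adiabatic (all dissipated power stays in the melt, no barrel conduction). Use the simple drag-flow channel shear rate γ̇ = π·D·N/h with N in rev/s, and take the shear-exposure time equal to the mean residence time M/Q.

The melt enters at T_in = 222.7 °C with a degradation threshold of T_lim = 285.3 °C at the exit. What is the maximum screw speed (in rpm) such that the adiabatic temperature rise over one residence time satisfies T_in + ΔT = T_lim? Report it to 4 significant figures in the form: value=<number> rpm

value=23.78 rpm

Q_s = Q / 3600 = 120.8 / 3600 = 0.0335556 kg/s
Mean residence time: t_res = M/Q_s = 5.52 kg / 0.0335556 kg/s = 164.503 s
D = 128.1 mm = 0.1281 m;  h = 8.51 mm = 0.00851 m
ΔT_a = T_lim − T_in = 285.3 − 222.7 = 62.6 K
γ̇_max² = ΔT_a·ρ·cp/(η·t_res) = 62.6·1250·2481/(3360·164.503) = 351.235 s⁻²
γ̇_max = √351.235 = 18.7413 s⁻¹
N_max = γ̇_max h / (πD) = 18.7413·0.00851/(π·0.1281) = 0.396305 rev/s → ×60 = 23.7783 rpm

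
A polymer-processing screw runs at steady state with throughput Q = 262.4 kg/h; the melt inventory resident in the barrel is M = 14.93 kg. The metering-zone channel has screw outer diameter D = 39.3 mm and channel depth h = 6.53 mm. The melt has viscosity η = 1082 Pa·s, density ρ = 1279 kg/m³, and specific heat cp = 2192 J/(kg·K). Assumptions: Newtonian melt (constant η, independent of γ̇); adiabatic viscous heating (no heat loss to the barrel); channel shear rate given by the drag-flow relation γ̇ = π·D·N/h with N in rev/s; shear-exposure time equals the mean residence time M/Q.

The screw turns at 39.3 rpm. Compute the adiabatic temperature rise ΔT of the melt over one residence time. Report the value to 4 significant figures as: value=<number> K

value=12.12 K

Throughput in SI: Q_s = 262.4 kg/h ÷ 3600 s/h = 0.0728889 kg/s
Mean residence time: t_res = M/Q_s = 14.93 kg / 0.0728889 kg/s = 204.832 s
Convert to SI: D = 0.0393 m, h = 0.00653 m, N = 39.3/60 = 0.655 rev/s
γ̇ = π·D·N / h = π · 0.0393 · 0.655 / 0.00653 = 12.3843 s⁻¹
ΔT = η·γ̇²·t_res / (ρ·cp) = 1082 · (12.3843)² · 204.832 / (1279 · 2192) = 12.1243 K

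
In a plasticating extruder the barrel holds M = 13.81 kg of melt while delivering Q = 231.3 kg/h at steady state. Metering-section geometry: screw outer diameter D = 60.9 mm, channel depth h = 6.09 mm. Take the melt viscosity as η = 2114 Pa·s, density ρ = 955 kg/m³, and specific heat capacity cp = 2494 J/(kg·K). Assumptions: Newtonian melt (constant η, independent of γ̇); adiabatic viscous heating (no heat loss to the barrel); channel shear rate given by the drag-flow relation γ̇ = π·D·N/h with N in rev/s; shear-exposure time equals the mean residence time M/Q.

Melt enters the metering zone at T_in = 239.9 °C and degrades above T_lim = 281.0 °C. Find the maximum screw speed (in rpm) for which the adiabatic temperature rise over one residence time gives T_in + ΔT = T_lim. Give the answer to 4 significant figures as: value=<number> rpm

value=28.03 rpm

Q_s = Q / 3600 = 231.3 / 3600 = 0.06425 kg/s
Mean residence time: t_res = M/Q_s = 13.81 kg / 0.06425 kg/s = 214.942 s
Geometry in SI: D = 60.9 mm → 0.0609 m, h = 6.09 mm → 0.00609 m
ΔT_a = T_lim − T_in = 281.0 − 239.9 = 41.1 K
Invert ΔT = ηγ̇²t_res/(ρcp) for γ̇: γ̇_max² = ΔT_a ρ cp / (η t_res) = 41.1·955·2494 / (2114·214.942) = 215.435 s⁻²
γ̇_max = √215.435 = 14.6777 s⁻¹
N_max = γ̇_max h / (πD) = 14.6777·0.00609/(π·0.0609) = 0.467206 rev/s → ×60 = 28.0323 rpm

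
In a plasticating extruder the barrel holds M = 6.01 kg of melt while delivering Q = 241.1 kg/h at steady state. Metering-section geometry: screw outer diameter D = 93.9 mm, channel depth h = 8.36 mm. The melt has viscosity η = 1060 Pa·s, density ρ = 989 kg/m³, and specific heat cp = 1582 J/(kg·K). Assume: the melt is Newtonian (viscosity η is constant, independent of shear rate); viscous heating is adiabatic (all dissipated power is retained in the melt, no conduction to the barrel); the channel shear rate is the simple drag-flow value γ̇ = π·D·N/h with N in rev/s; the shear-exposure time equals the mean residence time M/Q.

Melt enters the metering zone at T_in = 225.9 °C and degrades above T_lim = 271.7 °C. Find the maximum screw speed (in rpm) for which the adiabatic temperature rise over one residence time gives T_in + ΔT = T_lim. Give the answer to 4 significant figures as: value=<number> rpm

Q_s = Q / 3600 = 241.1 / 3600 = 0.0669722 kg/s
t_res = M / Q_s = 6.01 ÷ 0.0669722 = 89.7387 s
Geometry in SI: D = 93.9 mm → 0.0939 m, h = 8.36 mm → 0.00836 m
ΔT_a = T_lim − T_in = 271.7 °C − 225.9 °C = 45.8 K
γ̇_max² = ΔT_a·ρ·cp/(η·t_res) = 45.8·989·1582/(1060·89.7387) = 753.325 s⁻²
γ̇_max = sqrt(753.325) = 27.4468 s⁻¹
N_max = γ̇_max h / (πD) = 27.4468·0.00836/(π·0.0939) = 0.777825 rev/s → ×60 = 46.6695 rpm

value=46.67 rpm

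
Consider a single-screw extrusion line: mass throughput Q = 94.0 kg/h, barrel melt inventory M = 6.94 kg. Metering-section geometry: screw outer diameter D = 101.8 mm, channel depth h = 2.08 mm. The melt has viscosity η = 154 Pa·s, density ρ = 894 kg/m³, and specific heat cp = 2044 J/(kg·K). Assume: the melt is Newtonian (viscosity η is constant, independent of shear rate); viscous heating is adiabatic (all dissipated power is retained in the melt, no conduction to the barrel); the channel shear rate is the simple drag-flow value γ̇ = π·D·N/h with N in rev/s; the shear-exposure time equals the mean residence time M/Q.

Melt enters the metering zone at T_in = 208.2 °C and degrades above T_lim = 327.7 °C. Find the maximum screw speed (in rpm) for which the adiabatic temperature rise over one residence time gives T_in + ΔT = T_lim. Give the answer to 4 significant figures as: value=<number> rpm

Q_s = Q / 3600 = 94.0 / 3600 = 0.0261111 kg/s
Mean residence time: t_res = M/Q_s = 6.94 kg / 0.0261111 kg/s = 265.787 s
D = 101.8 mm = 0.1018 m;  h = 2.08 mm = 0.00208 m
ΔT_a = T_lim − T_in = 327.7 °C − 208.2 °C = 119.5 K
Invert ΔT = ηγ̇²t_res/(ρcp) for γ̇: γ̇_max² = ΔT_a ρ cp / (η t_res) = 119.5·894·2044 / (154·265.787) = 5334.96 s⁻²
γ̇_max = sqrt(5334.96) = 73.0408 s⁻¹
Solve γ̇ = πDN/h for N: N_max = γ̇_max·h/(π·D) = 73.0408 × 0.00208 / (π × 0.1018) = 0.475041 rev/s = 28.5025 rpm

value=28.50 rpm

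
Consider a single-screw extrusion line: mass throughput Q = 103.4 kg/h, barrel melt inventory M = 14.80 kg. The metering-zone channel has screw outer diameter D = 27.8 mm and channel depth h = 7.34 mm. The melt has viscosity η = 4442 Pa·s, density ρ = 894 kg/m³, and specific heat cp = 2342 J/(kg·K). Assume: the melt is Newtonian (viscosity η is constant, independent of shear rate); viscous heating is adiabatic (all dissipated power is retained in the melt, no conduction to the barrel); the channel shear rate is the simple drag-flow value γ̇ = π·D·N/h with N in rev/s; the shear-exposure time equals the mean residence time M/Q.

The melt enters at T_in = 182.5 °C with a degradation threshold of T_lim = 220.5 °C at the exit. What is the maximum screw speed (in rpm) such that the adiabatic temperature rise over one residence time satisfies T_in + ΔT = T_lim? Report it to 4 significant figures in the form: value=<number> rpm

value=29.73 rpm

Convert throughput: Q = 103.4 kg/h = 103.4/3600 = 0.0287222 kg/s
Mean residence time: t_res = M/Q_s = 14.80 kg / 0.0287222 kg/s = 515.28 s
Convert to metres: D = 0.0278 m, h = 0.00734 m
ΔT_a = T_lim − T_in = 220.5 °C − 182.5 °C = 38 K
γ̇_max² = ΔT_a·ρ·cp / (η·t_res) = [38 × 894 × 2342] / [4442 × 515.28] = 34.7605 s⁻²
Take the square root: γ̇_max = √(34.7605) = 5.8958 s⁻¹
N_max = γ̇_max·h / (π·D) = 5.8958 · 0.00734 / (π · 0.0278) = 0.495501 rev/s = 29.73 rpm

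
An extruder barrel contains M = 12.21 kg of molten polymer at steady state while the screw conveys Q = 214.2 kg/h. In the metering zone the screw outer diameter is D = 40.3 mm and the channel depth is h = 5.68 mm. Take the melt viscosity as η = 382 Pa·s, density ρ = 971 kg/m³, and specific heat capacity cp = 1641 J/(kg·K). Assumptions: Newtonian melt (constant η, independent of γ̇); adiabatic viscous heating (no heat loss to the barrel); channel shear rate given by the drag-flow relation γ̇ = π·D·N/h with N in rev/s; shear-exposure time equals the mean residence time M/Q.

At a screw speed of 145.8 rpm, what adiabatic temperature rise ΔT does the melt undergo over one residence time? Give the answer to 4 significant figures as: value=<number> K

value=144.3 K

Throughput in SI: Q_s = 214.2 kg/h ÷ 3600 s/h = 0.0595 kg/s
Mean residence time: t_res = M/Q_s = 12.21 kg / 0.0595 kg/s = 205.21 s
Convert to SI: D = 0.0403 m, h = 0.00568 m, N = 145.8/60 = 2.43 rev/s
Shear rate: γ̇ = πDN/h = π·0.0403·2.43/0.00568 = 54.1643 s⁻¹
Adiabatic rise: ΔT = η γ̇² t_res / (ρ cp) = 382·(54.1643)²·205.21 / (971·1641) = 144.331 K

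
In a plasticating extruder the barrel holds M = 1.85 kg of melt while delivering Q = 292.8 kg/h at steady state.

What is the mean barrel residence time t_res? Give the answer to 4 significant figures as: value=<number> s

value=22.75 s

Q_s = Q / 3600 = 292.8 / 3600 = 0.0813333 kg/s
t_res = M / Q_s = 1.85 ÷ 0.0813333 = 22.7459 s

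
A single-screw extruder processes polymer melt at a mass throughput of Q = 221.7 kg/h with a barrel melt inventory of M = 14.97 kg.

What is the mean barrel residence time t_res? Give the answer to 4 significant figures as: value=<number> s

value=243.1 s

Q_s = Q / 3600 = 221.7 / 3600 = 0.0615833 kg/s
Mean residence time: t_res = M/Q_s = 14.97 kg / 0.0615833 kg/s = 243.085 s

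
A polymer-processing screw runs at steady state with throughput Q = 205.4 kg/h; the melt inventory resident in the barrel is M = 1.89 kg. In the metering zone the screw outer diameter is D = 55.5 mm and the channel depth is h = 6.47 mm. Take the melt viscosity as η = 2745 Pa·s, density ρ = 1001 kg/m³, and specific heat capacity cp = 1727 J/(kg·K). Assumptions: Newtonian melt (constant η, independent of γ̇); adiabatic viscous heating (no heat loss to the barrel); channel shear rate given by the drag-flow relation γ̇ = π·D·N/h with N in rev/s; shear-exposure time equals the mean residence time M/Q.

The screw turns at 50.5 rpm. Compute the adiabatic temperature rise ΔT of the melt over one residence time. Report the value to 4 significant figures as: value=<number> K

Convert throughput: Q = 205.4 kg/h = 205.4/3600 = 0.0570556 kg/s
t_res = M / Q_s = 1.89 ÷ 0.0570556 = 33.1256 s
D = 55.5 mm = 0.0555 m;  h = 6.47 mm = 0.00647 m;  N = 50.5 rpm / 60 = 0.841667 rev/s
γ̇ = π·D·N / h = π · 0.0555 · 0.841667 / 0.00647 = 22.6819 s⁻¹
ΔT = η·γ̇²·t_res / (ρ·cp) = 2745 · (22.6819)² · 33.1256 / (1001 · 1727) = 27.0606 K

value=27.06 K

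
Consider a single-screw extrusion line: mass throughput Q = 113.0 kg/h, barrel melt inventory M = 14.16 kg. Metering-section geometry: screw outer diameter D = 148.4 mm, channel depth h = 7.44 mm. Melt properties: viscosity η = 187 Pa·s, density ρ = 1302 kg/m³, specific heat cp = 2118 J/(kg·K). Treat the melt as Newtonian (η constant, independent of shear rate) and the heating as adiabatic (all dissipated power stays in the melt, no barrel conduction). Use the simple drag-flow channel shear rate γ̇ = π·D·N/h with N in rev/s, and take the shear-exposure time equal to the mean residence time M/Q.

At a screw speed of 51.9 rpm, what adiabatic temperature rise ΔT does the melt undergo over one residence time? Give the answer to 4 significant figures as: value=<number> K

Convert throughput: Q = 113.0 kg/h = 113.0/3600 = 0.0313889 kg/s
Mean residence time: t_res = M/Q_s = 14.16 kg / 0.0313889 kg/s = 451.115 s
Convert to SI: D = 0.1484 m, h = 0.00744 m, N = 51.9/60 = 0.865 rev/s
γ̇ = π·D·N / h = π · 0.1484 · 0.865 / 0.00744 = 54.2035 s⁻¹
ΔT = η·γ̇²·t_res/(ρ·cp) = [187 × 54.2035² × 451.115] / [1302 × 2118] = 89.8764 K

value=89.88 K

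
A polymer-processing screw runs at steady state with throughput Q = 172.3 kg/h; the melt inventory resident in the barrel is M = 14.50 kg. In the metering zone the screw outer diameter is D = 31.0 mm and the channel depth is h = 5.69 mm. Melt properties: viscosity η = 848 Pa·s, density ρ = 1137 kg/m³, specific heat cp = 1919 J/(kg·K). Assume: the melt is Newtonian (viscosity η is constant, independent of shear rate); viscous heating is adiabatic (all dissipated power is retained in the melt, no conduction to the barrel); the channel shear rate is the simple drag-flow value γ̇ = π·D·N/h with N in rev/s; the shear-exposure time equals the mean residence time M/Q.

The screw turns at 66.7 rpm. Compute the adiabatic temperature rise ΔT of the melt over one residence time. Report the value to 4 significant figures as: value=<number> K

value=42.63 K

Throughput in SI: Q_s = 172.3 kg/h ÷ 3600 s/h = 0.0478611 kg/s
Mean residence time: t_res = M/Q_s = 14.50 kg / 0.0478611 kg/s = 302.96 s
D = 31.0 mm = 0.031 m;  h = 5.69 mm = 0.00569 m;  N = 66.7 rpm / 60 = 1.11167 rev/s
γ̇ = π·D·N / h = π · 0.031 · 1.11167 / 0.00569 = 19.0272 s⁻¹
ΔT = η·γ̇²·t_res / (ρ·cp) = 848 · (19.0272)² · 302.96 / (1137 · 1919) = 42.6278 K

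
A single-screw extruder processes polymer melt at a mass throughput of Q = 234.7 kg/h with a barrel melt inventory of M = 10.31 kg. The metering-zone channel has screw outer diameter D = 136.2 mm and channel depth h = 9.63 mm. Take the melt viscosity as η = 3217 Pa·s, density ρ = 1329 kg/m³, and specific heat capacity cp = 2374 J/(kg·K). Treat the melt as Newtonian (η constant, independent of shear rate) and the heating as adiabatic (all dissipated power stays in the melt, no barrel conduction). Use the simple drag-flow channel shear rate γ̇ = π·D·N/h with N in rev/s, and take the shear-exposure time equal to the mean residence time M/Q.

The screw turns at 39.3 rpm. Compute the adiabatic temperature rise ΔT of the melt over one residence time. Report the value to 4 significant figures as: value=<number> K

Throughput in SI: Q_s = 234.7 kg/h ÷ 3600 s/h = 0.0651944 kg/s
t_res = M / Q_s = 10.31 ÷ 0.0651944 = 158.142 s
Convert to SI: D = 0.1362 m, h = 0.00963 m, N = 39.3/60 = 0.655 rev/s
γ̇ = π D N / h = (π)(0.1362)(0.655) / 0.00963 = 29.1033 s⁻¹
ΔT = η·γ̇²·t_res / (ρ·cp) = 3217 · (29.1033)² · 158.142 / (1329 · 2374) = 136.577 K

value=136.6 K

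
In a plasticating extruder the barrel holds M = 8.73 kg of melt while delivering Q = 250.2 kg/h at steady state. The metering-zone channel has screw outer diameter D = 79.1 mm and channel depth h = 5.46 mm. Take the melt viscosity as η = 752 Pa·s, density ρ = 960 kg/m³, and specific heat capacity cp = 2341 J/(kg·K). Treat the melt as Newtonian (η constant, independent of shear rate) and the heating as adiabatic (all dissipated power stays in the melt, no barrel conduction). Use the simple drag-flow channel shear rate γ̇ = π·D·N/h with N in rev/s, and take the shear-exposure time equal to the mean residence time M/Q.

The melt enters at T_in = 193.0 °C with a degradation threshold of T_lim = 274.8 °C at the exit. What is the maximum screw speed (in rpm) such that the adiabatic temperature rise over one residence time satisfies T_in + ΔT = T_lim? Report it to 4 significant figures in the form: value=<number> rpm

value=58.16 rpm

Convert throughput: Q = 250.2 kg/h = 250.2/3600 = 0.0695 kg/s
t_res = M / Q_s = 8.73 / 0.0695 = 125.612 s
D = 79.1 mm = 0.0791 m;  h = 5.46 mm = 0.00546 m
Allowable rise: ΔT_a = T_lim − T_in = 274.8 − 193.0 = 81.8 K
Invert ΔT = ηγ̇²t_res/(ρcp) for γ̇: γ̇_max² = ΔT_a ρ cp / (η t_res) = 81.8·960·2341 / (752·125.612) = 1946.16 s⁻²
γ̇_max = sqrt(1946.16) = 44.1153 s⁻¹
Solve γ̇ = πDN/h for N: N_max = γ̇_max·h/(π·D) = 44.1153 × 0.00546 / (π × 0.0791) = 0.969294 rev/s = 58.1577 rpm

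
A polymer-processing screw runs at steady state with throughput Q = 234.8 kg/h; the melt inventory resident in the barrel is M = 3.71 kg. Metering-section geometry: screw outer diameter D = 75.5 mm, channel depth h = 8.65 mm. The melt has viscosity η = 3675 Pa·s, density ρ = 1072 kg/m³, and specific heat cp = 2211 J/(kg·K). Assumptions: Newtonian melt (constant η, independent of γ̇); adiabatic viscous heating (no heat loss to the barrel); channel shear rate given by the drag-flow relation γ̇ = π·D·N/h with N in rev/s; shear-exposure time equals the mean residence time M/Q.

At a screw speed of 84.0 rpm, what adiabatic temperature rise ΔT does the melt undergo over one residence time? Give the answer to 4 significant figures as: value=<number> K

value=130.0 K

Throughput in SI: Q_s = 234.8 kg/h ÷ 3600 s/h = 0.0652222 kg/s
Mean residence time: t_res = M/Q_s = 3.71 kg / 0.0652222 kg/s = 56.8825 s
D = 75.5 mm = 0.0755 m;  h = 8.65 mm = 0.00865 m;  N = 84.0 rpm / 60 = 1.4 rev/s
Shear rate: γ̇ = πDN/h = π·0.0755·1.4/0.00865 = 38.3892 s⁻¹
ΔT = η·γ̇²·t_res / (ρ·cp) = 3675 · (38.3892)² · 56.8825 / (1072 · 2211) = 129.978 K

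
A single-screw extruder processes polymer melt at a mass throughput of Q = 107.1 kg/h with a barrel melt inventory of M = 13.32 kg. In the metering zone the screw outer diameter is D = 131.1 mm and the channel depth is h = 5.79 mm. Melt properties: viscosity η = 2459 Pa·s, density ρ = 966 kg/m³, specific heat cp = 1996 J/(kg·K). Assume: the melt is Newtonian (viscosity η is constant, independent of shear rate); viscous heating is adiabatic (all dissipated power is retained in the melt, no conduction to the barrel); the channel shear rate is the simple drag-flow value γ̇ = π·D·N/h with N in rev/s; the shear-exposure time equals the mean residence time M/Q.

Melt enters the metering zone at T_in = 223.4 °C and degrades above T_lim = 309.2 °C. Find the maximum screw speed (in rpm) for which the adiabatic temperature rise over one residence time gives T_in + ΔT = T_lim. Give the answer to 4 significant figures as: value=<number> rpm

value=10.34 rpm

Q_s = Q / 3600 = 107.1 / 3600 = 0.02975 kg/s
t_res = M / Q_s = 13.32 / 0.02975 = 447.731 s
Convert to metres: D = 0.1311 m, h = 0.00579 m
Allowable rise: ΔT_a = T_lim − T_in = 309.2 − 223.4 = 85.8 K
γ̇_max² = ΔT_a·ρ·cp / (η·t_res) = [85.8 × 966 × 1996] / [2459 × 447.731] = 150.262 s⁻²
Take the square root: γ̇_max = √(150.262) = 12.2581 s⁻¹
N_max = γ̇_max h / (πD) = 12.2581·0.00579/(π·0.1311) = 0.172326 rev/s → ×60 = 10.3396 rpm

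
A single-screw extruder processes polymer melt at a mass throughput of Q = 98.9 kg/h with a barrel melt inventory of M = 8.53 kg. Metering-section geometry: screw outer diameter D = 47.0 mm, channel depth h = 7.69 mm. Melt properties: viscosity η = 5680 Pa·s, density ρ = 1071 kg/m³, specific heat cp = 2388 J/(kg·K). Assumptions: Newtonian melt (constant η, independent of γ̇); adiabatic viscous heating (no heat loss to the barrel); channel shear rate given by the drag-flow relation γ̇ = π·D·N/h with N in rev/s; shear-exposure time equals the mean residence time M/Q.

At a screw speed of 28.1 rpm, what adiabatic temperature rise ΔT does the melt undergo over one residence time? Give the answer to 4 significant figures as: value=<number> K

value=55.76 K

Throughput in SI: Q_s = 98.9 kg/h ÷ 3600 s/h = 0.0274722 kg/s
t_res = M / Q_s = 8.53 / 0.0274722 = 310.495 s
Geometry in metres: D = 47.0 mm → 0.047 m, h = 7.69 mm → 0.00769 m; screw speed N = 28.1 rpm = 0.468333 rev/s
γ̇ = π D N / h = (π)(0.047)(0.468333) / 0.00769 = 8.99242 s⁻¹
ΔT = η·γ̇²·t_res / (ρ·cp) = 5680 · (8.99242)² · 310.495 / (1071 · 2388) = 55.7613 K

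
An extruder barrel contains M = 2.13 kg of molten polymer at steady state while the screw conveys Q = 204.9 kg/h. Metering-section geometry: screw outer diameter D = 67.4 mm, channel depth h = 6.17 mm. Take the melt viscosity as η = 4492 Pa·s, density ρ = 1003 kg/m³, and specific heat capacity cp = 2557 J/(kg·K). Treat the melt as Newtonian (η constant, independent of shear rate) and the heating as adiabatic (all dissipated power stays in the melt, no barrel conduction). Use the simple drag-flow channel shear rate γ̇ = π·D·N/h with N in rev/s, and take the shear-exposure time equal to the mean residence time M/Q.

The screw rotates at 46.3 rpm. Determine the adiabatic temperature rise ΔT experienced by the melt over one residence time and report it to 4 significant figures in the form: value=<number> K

Throughput in SI: Q_s = 204.9 kg/h ÷ 3600 s/h = 0.0569167 kg/s
Mean residence time: t_res = M/Q_s = 2.13 kg / 0.0569167 kg/s = 37.4231 s
Geometry in metres: D = 67.4 mm → 0.0674 m, h = 6.17 mm → 0.00617 m; screw speed N = 46.3 rpm = 0.771667 rev/s
Shear rate: γ̇ = πDN/h = π·0.0674·0.771667/0.00617 = 26.4822 s⁻¹
Adiabatic rise: ΔT = η γ̇² t_res / (ρ cp) = 4492·(26.4822)²·37.4231 / (1003·2557) = 45.9681 K

value=45.97 K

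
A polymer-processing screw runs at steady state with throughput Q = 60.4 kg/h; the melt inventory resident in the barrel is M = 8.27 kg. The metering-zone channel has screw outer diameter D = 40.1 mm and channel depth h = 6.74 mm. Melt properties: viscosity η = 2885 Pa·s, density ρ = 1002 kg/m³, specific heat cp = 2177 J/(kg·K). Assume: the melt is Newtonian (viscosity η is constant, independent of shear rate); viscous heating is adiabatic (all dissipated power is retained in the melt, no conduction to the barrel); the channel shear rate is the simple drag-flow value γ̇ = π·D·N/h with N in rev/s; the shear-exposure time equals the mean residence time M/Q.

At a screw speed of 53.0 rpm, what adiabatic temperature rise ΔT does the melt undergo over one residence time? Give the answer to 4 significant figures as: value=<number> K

Convert throughput: Q = 60.4 kg/h = 60.4/3600 = 0.0167778 kg/s
t_res = M / Q_s = 8.27 / 0.0167778 = 492.914 s
D = 40.1 mm = 0.0401 m;  h = 6.74 mm = 0.00674 m;  N = 53.0 rpm / 60 = 0.883333 rev/s
Shear rate: γ̇ = πDN/h = π·0.0401·0.883333/0.00674 = 16.5105 s⁻¹
Adiabatic rise: ΔT = η γ̇² t_res / (ρ cp) = 2885·(16.5105)²·492.914 / (1002·2177) = 177.709 K

value=177.7 K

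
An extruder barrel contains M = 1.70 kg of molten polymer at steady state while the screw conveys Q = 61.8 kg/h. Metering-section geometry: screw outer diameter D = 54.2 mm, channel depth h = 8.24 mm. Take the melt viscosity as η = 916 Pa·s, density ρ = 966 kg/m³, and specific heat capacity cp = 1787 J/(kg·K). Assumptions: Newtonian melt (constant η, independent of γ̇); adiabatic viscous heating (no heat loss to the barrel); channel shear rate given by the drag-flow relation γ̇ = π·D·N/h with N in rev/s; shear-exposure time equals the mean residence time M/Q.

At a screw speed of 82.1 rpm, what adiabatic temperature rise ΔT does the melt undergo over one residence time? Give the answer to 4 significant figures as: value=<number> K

value=42.01 K

Throughput in SI: Q_s = 61.8 kg/h ÷ 3600 s/h = 0.0171667 kg/s
Mean residence time: t_res = M/Q_s = 1.70 kg / 0.0171667 kg/s = 99.0291 s
Geometry in metres: D = 54.2 mm → 0.0542 m, h = 8.24 mm → 0.00824 m; screw speed N = 82.1 rpm = 1.36833 rev/s
γ̇ = π·D·N / h = π · 0.0542 · 1.36833 / 0.00824 = 28.2757 s⁻¹
ΔT = η·γ̇²·t_res/(ρ·cp) = [916 × 28.2757² × 99.0291] / [966 × 1787] = 42.0131 K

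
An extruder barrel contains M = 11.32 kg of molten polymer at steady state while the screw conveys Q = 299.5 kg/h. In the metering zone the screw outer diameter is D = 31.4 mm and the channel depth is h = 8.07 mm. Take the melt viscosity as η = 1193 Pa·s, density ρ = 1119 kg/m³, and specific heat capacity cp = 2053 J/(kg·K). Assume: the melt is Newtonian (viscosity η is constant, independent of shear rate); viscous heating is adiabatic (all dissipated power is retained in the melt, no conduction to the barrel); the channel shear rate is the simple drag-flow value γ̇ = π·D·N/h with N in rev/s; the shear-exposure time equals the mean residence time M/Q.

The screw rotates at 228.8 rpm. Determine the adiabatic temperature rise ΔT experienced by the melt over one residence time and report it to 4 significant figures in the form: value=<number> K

value=153.5 K

Throughput in SI: Q_s = 299.5 kg/h ÷ 3600 s/h = 0.0831944 kg/s
t_res = M / Q_s = 11.32 / 0.0831944 = 136.067 s
D = 31.4 mm = 0.0314 m;  h = 8.07 mm = 0.00807 m;  N = 228.8 rpm / 60 = 3.81333 rev/s
γ̇ = π D N / h = (π)(0.0314)(3.81333) / 0.00807 = 46.6134 s⁻¹
Adiabatic rise: ΔT = η γ̇² t_res / (ρ cp) = 1193·(46.6134)²·136.067 / (1119·2053) = 153.531 K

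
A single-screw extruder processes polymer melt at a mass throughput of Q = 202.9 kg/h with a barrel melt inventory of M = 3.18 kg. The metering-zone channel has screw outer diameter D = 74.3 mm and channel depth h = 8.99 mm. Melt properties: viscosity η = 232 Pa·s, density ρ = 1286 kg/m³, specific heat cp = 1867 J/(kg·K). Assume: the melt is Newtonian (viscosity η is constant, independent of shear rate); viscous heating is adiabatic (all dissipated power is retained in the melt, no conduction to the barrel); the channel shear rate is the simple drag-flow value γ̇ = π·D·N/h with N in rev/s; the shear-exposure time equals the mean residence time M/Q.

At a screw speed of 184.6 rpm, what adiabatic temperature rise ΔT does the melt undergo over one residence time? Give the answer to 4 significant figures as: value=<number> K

value=34.79 K

Convert throughput: Q = 202.9 kg/h = 202.9/3600 = 0.0563611 kg/s
t_res = M / Q_s = 3.18 ÷ 0.0563611 = 56.4219 s
D = 74.3 mm = 0.0743 m;  h = 8.99 mm = 0.00899 m;  N = 184.6 rpm / 60 = 3.07667 rev/s
γ̇ = π D N / h = (π)(0.0743)(3.07667) / 0.00899 = 79.8839 s⁻¹
Adiabatic rise: ΔT = η γ̇² t_res / (ρ cp) = 232·(79.8839)²·56.4219 / (1286·1867) = 34.7912 K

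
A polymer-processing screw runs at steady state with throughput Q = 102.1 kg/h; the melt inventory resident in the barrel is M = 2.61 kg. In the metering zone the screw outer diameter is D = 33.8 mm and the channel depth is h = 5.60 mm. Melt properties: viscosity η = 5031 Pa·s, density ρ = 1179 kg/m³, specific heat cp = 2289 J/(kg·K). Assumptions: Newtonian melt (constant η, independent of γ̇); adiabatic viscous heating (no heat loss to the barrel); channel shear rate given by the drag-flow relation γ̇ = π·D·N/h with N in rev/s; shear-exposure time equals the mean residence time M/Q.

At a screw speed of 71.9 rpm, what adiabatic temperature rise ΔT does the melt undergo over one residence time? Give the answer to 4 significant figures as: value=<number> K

value=88.58 K

Throughput in SI: Q_s = 102.1 kg/h ÷ 3600 s/h = 0.0283611 kg/s
t_res = M / Q_s = 2.61 ÷ 0.0283611 = 92.0274 s
Geometry in metres: D = 33.8 mm → 0.0338 m, h = 5.60 mm → 0.0056 m; screw speed N = 71.9 rpm = 1.19833 rev/s
γ̇ = π D N / h = (π)(0.0338)(1.19833) / 0.0056 = 22.7225 s⁻¹
ΔT = η·γ̇²·t_res/(ρ·cp) = [5031 × 22.7225² × 92.0274] / [1179 × 2289] = 88.5777 K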